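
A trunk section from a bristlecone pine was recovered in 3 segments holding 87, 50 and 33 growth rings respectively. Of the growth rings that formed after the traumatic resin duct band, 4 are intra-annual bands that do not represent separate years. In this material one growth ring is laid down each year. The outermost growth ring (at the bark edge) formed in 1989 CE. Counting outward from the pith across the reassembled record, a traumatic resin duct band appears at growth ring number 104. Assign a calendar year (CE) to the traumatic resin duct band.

1927 CE

Total growth rings = 87 + 50 + 33 = 170.
170 − 104 = 66 growth rings lie beyond the traumatic resin duct band toward the bark edge.
66 − 4 false = 62 true growth rings after the traumatic resin duct band.
1989 − 62 = 1927 CE.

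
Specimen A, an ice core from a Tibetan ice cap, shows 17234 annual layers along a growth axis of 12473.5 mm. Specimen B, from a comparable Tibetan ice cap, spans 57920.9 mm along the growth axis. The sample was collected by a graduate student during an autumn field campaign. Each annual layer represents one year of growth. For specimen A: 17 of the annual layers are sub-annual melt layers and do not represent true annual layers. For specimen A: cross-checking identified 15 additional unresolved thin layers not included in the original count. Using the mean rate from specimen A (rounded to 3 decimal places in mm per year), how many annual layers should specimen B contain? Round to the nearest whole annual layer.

Specimen A: adjusted count: 17234 − 17 + 15 = 17232 annual layers.
A: Extension rate ≈ 12473.5 / 17232 = 0.724 mm per year.
B spans 57920.9 / 0.724 = 80001.24 years ≈ 80001 annual layers.

80001 annual layers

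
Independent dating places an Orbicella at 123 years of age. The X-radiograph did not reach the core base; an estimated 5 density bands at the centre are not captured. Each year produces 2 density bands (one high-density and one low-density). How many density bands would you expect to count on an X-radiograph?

241 density bands

Expected density bands: 123 × 2 = 246.
Subtracting the 5 density bands not captured gives 246 − 5 = 241 density bands in the record.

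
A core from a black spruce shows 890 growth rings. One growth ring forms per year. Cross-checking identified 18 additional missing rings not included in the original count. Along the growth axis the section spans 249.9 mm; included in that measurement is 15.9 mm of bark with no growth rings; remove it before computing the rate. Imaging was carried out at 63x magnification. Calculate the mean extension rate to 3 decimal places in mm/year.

0.258 mm/year

After corrections the count is 890 + 18 = 908 growth rings.
Removing the 15.9 mm offcut leaves 249.9 − 15.9 = 234.0 mm.
234.0 mm over 908 years gives 234.0 / 908 ≈ 0.258 mm/year.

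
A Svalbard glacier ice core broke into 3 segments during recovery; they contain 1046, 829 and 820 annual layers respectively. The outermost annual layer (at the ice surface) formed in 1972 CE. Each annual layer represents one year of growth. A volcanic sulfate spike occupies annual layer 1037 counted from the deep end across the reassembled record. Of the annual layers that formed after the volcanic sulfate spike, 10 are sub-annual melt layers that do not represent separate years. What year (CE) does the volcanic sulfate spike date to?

Total annual layers = 1046 + 829 + 820 = 2695.
2695 − 1037 = 1658 annual layers lie beyond the volcanic sulfate spike toward the ice surface.
Excluding 10 false annual layers: 1658 − 10 = 1648.
Counting back 1648 years from 1972 CE places the volcanic sulfate spike in 1972 − 1648 = 324 CE.

324 CE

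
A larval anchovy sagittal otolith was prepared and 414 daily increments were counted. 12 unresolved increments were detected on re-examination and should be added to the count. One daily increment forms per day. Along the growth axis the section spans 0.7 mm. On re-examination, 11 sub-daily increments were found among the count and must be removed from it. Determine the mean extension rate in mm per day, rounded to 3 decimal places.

True daily increment count = 414 − 11 + 12 = 415.
Extension rate ≈ 0.7 / 415 = 0.002 mm per day.

0.002 mm per day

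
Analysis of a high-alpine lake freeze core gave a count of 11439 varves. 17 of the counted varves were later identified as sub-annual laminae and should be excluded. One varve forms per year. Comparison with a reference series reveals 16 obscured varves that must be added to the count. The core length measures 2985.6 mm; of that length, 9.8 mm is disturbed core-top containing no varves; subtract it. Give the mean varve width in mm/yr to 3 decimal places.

0.260 mm/yr

After corrections the count is 11439 − 17 + 16 = 11438 varves.
Net length = 2985.6 − 9.8 = 2975.8 mm.
2975.8 mm over 11438 years gives 2975.8 / 11438 ≈ 0.260 mm/yr.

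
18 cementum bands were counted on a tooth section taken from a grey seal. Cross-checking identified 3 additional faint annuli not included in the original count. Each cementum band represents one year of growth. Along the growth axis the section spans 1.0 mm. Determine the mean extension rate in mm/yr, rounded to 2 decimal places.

0.05 mm/yr

Adjusted count: 18 + 3 = 21 cementum bands.
Mean rate = 1.0 mm / 21 years ≈ 0.05 mm/yr.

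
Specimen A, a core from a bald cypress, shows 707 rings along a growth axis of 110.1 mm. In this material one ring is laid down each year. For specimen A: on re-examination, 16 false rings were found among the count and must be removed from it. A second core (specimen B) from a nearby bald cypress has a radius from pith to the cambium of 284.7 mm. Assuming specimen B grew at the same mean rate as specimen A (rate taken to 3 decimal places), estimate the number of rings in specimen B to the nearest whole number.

1791 rings

Specimen A: true ring count = 707 − 16 = 691.
A: Extension rate ≈ 110.1 / 691 = 0.159 mm/year.
B spans 284.7 / 0.159 = 1790.57 years ≈ 1791 rings.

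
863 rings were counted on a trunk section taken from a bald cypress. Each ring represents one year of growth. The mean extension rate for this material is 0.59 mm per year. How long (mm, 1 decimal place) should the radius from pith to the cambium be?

863 years of growth are recorded.
863 years at 0.59 mm/year gives 0.59 × 863 = 509.2 mm.

509.2 mm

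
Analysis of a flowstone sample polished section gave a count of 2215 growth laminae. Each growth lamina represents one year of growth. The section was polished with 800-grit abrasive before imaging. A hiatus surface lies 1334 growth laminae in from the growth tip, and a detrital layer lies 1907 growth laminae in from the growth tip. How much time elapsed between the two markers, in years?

Separation: 1907 − 1334 = 573 growth laminae.
That is 573 years at one growth lamina per year.

573 years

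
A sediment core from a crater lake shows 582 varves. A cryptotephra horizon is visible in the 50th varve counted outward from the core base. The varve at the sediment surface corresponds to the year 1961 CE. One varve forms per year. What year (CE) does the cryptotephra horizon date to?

1429 CE

582 − 50 = 532 varves lie beyond the cryptotephra horizon toward the sediment surface.
Counting back 532 years from 1961 CE places the cryptotephra horizon in 1961 − 532 = 1429 CE.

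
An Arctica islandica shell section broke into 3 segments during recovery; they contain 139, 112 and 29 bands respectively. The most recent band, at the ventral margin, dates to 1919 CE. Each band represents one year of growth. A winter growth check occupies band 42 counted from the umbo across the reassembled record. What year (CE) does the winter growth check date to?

Total bands = 139 + 112 + 29 = 280.
Between band 42 and the ventral margin there are 280 − 42 = 238 bands.
1919 − 238 = 1681 CE.

1681 CE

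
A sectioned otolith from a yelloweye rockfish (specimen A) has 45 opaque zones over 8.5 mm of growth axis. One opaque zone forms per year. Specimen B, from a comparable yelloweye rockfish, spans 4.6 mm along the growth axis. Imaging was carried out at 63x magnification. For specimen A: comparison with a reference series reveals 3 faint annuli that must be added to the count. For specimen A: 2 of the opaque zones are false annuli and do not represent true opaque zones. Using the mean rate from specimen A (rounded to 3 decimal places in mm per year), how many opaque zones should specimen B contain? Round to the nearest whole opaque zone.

Specimen A: true opaque zone count = 45 − 2 + 3 = 46.
A: Mean rate = 8.5 mm / 46 years ≈ 0.185 mm per year.
Specimen B: 4.6 mm / 0.185 mm per year = 24.86 years ≈ 25 opaque zones.

25 opaque zones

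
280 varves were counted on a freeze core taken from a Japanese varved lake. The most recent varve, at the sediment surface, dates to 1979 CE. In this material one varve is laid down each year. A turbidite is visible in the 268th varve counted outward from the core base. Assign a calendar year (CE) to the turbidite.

The turbidite sits at varve 268 from the core base, so 280 − 268 = 12 varves formed after it.
The varve at the sediment surface is 1979 CE, so the turbidite dates to 1979 − 12 = 1967 CE.

1967 CE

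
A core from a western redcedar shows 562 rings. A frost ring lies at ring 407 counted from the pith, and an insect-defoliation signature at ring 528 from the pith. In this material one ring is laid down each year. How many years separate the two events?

121 years

Separation: 528 − 407 = 121 rings.
One ring per year makes the interval 121 years.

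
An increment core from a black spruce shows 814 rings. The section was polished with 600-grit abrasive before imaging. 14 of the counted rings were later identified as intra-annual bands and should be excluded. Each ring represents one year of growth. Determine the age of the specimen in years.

800 years

After corrections the count is 814 − 14 = 800 rings.
One ring per year makes the duration 800 years.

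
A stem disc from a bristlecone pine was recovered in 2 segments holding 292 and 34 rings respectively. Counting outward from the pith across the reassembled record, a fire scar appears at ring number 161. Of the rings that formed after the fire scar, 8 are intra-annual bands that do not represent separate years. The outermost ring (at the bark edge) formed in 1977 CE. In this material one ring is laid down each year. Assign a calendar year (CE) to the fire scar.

1820 CE

Total rings = 292 + 34 = 326.
Between ring 161 and the bark edge there are 326 − 161 = 165 rings.
165 − 8 false = 157 true rings after the fire scar.
1977 − 157 = 1820 CE.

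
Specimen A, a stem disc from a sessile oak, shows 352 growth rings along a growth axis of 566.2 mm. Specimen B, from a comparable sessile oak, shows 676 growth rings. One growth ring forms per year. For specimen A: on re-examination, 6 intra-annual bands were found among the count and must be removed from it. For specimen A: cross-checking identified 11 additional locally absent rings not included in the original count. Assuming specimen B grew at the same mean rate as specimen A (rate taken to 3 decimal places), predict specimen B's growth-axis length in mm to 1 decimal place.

1072.1 mm

Specimen A: after corrections the count is 352 − 6 + 11 = 357 growth rings.
A: Extension rate ≈ 566.2 / 357 = 1.586 mm per year.
For B, 1.586 mm/year × 676 years = 1072.1 mm.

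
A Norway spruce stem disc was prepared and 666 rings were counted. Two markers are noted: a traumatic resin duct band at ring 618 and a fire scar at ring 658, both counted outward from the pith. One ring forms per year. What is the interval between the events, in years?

40 years

The two markers are separated by 658 − 618 = 40 rings.
At one ring per year, 40 years elapsed between them.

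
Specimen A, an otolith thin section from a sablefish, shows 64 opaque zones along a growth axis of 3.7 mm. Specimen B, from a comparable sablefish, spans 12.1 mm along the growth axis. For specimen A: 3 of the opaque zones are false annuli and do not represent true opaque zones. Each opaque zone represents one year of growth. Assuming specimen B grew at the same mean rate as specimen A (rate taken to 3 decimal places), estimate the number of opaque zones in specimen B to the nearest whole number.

Specimen A: adjusted count: 64 − 3 = 61 opaque zones.
A: 3.7 mm over 61 years gives 3.7 / 61 ≈ 0.061 mm/yr.
B spans 12.1 / 0.061 = 198.36 years ≈ 198 opaque zones.

198 opaque zones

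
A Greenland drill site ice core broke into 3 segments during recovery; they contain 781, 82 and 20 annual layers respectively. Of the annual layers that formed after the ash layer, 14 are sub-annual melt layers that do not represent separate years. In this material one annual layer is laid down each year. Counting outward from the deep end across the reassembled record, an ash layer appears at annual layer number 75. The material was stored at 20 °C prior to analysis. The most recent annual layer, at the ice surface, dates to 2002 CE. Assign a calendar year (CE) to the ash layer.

1208 CE

Total annual layers = 781 + 82 + 20 = 883.
Between annual layer 75 and the ice surface there are 883 − 75 = 808 annual layers.
Removing the 14 false annual layers leaves 808 − 14 = 794 true annual layers beyond the ash layer.
The annual layer at the ice surface is 2002 CE, so the ash layer dates to 2002 − 794 = 1208 CE.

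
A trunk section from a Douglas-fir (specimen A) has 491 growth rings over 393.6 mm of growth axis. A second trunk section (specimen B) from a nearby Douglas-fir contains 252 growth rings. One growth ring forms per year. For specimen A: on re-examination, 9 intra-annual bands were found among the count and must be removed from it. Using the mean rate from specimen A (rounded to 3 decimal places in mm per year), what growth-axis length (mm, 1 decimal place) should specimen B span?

205.9 mm

Specimen A: after corrections the count is 491 − 9 = 482 growth rings.
A: Extension rate ≈ 393.6 / 482 = 0.817 mm/yr.
For B, 0.817 mm/year × 252 years = 205.9 mm.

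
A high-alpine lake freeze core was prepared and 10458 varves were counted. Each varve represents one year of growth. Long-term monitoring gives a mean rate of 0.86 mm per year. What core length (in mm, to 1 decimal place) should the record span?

8993.9 mm

10458 years of growth are recorded.
Predicted length = 0.86 mm/year × 10458 years = 8993.9 mm.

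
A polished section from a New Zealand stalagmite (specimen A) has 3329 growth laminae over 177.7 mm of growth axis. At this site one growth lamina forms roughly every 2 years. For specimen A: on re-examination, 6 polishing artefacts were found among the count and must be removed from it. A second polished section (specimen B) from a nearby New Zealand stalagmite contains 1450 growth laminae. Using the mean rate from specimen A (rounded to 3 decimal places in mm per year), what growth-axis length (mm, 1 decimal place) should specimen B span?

Specimen A: true growth lamina count = 3329 − 6 = 3323.
Specimen A: 3323 growth laminae at 2 years each span 3323 × 2 = 6646 years.
A: Extension rate ≈ 177.7 / 6646 = 0.027 mm/year.
Specimen B: 1450 growth laminae at 2 years each span 1450 × 2 = 2900 years. Length of B = 0.027 × 2900 = 78.3 mm.

78.3 mm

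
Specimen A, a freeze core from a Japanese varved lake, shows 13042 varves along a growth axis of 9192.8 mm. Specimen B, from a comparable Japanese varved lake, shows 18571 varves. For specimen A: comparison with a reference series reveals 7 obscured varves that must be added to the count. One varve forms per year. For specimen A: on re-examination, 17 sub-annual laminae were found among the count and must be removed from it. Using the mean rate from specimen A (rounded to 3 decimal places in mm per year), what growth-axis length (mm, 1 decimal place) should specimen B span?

Specimen A: after corrections the count is 13042 − 17 + 7 = 13032 varves.
A: 9192.8 mm over 13032 years gives 9192.8 / 13032 ≈ 0.705 mm/yr.
B's length ≈ 0.705 × 18571 = 13092.6 mm.

13092.6 mm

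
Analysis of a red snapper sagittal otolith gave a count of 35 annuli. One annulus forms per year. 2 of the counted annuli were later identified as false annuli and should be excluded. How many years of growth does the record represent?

33 yr

After corrections the count is 35 − 2 = 33 annuli.
With a one-to-one annulus periodicity this is 33 years.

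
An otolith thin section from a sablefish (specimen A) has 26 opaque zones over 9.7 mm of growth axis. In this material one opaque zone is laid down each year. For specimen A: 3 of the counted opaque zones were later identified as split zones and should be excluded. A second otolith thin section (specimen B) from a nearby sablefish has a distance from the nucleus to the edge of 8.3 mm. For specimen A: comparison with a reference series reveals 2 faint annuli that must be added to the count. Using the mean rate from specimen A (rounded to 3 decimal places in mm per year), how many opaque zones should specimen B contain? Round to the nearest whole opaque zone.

Specimen A: adjusted count: 26 − 3 + 2 = 25 opaque zones.
A: Mean rate = 9.7 mm / 25 years ≈ 0.388 mm/yr.
B spans 8.3 / 0.388 = 21.39 years ≈ 21 opaque zones.

21 opaque zones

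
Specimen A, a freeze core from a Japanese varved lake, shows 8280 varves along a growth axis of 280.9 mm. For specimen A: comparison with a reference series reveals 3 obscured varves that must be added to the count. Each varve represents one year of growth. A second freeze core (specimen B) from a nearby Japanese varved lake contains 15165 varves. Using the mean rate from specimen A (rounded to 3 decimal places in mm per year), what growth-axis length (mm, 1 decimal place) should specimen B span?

515.6 mm

Specimen A: after corrections the count is 8280 + 3 = 8283 varves.
A: 280.9 mm over 8283 years gives 280.9 / 8283 ≈ 0.034 mm/yr.
B's length ≈ 0.034 × 15165 = 515.6 mm.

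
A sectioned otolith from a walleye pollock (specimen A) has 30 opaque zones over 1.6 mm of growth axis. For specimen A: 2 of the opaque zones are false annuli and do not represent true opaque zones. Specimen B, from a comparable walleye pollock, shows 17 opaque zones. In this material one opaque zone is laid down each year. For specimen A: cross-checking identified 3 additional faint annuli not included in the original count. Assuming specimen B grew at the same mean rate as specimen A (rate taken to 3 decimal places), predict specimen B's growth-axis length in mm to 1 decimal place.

0.9 mm

Specimen A: adjusted count: 30 − 2 + 3 = 31 opaque zones.
A: 1.6 mm over 31 years gives 1.6 / 31 ≈ 0.052 mm/year.
For B, 0.052 mm/year × 17 years = 0.9 mm.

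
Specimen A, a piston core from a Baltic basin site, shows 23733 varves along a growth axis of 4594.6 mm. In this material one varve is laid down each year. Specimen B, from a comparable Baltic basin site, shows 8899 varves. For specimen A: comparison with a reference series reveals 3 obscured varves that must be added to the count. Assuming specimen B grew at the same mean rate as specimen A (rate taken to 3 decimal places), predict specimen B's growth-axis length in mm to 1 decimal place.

Specimen A: adjusted count: 23733 + 3 = 23736 varves.
A: 4594.6 mm over 23736 years gives 4594.6 / 23736 ≈ 0.194 mm/yr.
B's length ≈ 0.194 × 8899 = 1726.4 mm.

1726.4 mm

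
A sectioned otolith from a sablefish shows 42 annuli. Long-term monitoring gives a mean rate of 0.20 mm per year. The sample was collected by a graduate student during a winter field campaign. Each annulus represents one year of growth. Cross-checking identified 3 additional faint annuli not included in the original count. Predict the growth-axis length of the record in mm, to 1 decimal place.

Correcting the raw count gives 42 + 3 = 45 true annuli.
Predicted length = 0.20 mm/year × 45 years = 9.0 mm.

9.0 mm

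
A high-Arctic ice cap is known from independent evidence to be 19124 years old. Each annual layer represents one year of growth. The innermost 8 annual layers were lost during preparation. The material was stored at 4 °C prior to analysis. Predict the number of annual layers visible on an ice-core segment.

19116 annual layers

One annual layer per year gives 19124 annual layers over 19124 years.
Less the 8 uncaptured annual layers: 19124 − 8 = 19116.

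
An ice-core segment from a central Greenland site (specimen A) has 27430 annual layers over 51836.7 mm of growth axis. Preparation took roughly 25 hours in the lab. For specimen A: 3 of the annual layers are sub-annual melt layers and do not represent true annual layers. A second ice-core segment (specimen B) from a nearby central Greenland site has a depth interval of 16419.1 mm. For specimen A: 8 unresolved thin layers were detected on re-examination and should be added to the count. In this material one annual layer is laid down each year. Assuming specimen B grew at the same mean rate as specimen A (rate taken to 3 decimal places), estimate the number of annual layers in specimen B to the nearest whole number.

8692 annual layers

Specimen A: correcting the raw count gives 27430 − 3 + 8 = 27435 true annual layers.
A: Extension rate ≈ 51836.7 / 27435 = 1.889 mm per year.
Specimen B: 16419.1 mm / 1.889 mm per year = 8691.95 years ≈ 8692 annual layers.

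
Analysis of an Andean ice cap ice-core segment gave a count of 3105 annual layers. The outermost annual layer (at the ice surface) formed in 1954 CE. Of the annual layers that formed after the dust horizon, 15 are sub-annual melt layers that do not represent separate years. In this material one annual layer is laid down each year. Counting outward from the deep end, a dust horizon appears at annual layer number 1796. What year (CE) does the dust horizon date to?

660 CE

Between annual layer 1796 and the ice surface there are 3105 − 1796 = 1309 annual layers.
Excluding 15 false annual layers: 1309 − 15 = 1294.
The annual layer at the ice surface is 1954 CE, so the dust horizon dates to 1954 − 1294 = 660 CE.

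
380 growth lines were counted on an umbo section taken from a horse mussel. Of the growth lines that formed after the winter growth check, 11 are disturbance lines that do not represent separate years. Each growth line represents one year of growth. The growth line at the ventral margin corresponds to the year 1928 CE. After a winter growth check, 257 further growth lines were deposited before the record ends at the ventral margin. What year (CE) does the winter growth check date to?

1682 CE

257 growth lines post-date the winter growth check.
Removing the 11 false growth lines leaves 257 − 11 = 246 true growth lines beyond the winter growth check.
Counting back 246 years from 1928 CE places the winter growth check in 1928 − 246 = 1682 CE.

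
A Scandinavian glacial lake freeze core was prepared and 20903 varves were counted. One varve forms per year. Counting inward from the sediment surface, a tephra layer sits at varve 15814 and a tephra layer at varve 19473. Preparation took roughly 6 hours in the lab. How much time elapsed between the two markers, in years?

The two markers are separated by 19473 − 15814 = 3659 varves.
One varve per year makes the interval 3659 years.

3659 years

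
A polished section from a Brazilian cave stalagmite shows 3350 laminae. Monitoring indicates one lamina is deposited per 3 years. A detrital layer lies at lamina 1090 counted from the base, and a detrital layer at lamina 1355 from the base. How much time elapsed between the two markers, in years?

795 years

Separation: 1355 − 1090 = 265 laminae.
265 laminae at 3 years each span 265 × 3 = 795 years.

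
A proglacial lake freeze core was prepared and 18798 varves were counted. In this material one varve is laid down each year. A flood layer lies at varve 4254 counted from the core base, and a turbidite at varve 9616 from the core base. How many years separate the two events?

Separation: 9616 − 4254 = 5362 varves.
That is 5362 years at one varve per year.

5362 yr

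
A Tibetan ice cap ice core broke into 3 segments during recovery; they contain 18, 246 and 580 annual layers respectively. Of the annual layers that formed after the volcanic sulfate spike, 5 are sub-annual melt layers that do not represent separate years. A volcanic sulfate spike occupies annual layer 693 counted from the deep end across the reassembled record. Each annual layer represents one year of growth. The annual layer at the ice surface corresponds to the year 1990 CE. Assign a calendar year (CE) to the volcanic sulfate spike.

Total annual layers = 18 + 246 + 580 = 844.
844 − 693 = 151 annual layers lie beyond the volcanic sulfate spike toward the ice surface.
151 − 5 false = 146 true annual layers after the volcanic sulfate spike.
1990 − 146 = 1844 CE.

1844 CE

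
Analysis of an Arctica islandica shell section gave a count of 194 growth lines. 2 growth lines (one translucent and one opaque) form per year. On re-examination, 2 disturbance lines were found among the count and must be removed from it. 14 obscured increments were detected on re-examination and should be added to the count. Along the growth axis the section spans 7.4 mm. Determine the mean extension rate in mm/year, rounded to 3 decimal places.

0.072 mm/year

Adjusted count: 194 − 2 + 14 = 206 growth lines.
206 growth lines at 2 per year is 206 / 2 = 103 years.
7.4 mm over 103 years gives 7.4 / 103 ≈ 0.072 mm/year.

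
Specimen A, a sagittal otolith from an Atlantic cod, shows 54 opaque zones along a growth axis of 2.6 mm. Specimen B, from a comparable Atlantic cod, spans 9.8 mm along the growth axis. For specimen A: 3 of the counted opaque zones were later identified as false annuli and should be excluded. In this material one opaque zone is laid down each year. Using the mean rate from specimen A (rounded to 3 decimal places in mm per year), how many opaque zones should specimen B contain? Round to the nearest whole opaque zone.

192 opaque zones

Specimen A: true opaque zone count = 54 − 3 = 51.
A: Mean rate = 2.6 mm / 51 years ≈ 0.051 mm per year.
B spans 9.8 / 0.051 = 192.16 years ≈ 192 opaque zones.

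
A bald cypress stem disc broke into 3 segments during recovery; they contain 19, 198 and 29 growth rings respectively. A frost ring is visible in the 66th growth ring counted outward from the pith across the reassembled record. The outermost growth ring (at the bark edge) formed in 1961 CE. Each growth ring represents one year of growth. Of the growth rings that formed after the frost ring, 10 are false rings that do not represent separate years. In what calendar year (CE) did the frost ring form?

1791 CE

Total growth rings = 19 + 198 + 29 = 246.
The frost ring sits at growth ring 66 from the pith, so 246 − 66 = 180 growth rings formed after it.
Excluding 10 false growth rings: 180 − 10 = 170.
The growth ring at the bark edge is 1961 CE, so the frost ring dates to 1961 − 170 = 1791 CE.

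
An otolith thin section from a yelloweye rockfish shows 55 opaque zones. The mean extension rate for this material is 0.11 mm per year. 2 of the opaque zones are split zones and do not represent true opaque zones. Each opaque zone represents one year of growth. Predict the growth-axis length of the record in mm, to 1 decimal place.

Correcting the raw count gives 55 − 2 = 53 true opaque zones.
Predicted length = 0.11 mm/year × 53 years = 5.8 mm.

5.8 mm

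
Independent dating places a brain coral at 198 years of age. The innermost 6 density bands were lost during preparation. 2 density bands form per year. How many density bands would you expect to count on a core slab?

With 2 density bands per year, 198 years would produce 198 × 2 = 396 density bands.
396 − 6 missed = 390 density bands expected in the prepared section.

390 density bands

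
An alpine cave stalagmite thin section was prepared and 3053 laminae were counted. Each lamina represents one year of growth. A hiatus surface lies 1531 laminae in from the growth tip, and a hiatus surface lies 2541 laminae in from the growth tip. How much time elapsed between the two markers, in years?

2541 − 1531 = 1010 laminae lie between the two events.
At one lamina per year, 1010 years elapsed between them.

1010 yr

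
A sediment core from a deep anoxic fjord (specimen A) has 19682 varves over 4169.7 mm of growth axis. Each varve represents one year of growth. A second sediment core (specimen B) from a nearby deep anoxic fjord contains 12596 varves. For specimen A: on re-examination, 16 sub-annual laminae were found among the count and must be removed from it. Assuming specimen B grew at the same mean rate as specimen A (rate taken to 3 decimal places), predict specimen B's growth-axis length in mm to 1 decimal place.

Specimen A: after corrections the count is 19682 − 16 = 19666 varves.
A: Extension rate ≈ 4169.7 / 19666 = 0.212 mm/yr.
Length of B = 0.212 × 12596 = 2670.4 mm.

2670.4 mm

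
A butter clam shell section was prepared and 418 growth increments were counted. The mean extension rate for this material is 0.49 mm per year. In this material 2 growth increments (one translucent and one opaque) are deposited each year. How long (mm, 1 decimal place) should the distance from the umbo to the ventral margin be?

418 growth increments at 2 per year is 418 / 2 = 209 years.
209 years at 0.49 mm/year gives 0.49 × 209 = 102.4 mm.

102.4 mm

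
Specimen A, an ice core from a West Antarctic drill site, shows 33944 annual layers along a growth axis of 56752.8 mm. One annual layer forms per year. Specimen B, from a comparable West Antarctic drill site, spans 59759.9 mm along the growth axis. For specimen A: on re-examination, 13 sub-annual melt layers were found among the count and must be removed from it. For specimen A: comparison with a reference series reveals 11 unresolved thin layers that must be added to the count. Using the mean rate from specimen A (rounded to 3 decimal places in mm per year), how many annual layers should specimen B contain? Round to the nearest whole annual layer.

Specimen A: true annual layer count = 33944 − 13 + 11 = 33942.
A: Mean rate = 56752.8 mm / 33942 years ≈ 1.672 mm/year.
B spans 59759.9 / 1.672 = 35741.57 years ≈ 35742 annual layers.

35742 annual layers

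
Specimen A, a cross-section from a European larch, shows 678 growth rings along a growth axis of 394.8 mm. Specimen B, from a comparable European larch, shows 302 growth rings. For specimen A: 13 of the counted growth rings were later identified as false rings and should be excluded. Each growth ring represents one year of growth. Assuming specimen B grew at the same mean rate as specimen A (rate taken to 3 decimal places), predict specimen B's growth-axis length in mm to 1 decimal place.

179.4 mm

Specimen A: correcting the raw count gives 678 − 13 = 665 true growth rings.
A: 394.8 mm over 665 years gives 394.8 / 665 ≈ 0.594 mm per year.
For B, 0.594 mm/year × 302 years = 179.4 mm.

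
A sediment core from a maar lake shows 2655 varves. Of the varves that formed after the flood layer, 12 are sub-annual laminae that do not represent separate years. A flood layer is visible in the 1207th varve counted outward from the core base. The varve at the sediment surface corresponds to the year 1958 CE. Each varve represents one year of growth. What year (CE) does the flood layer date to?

522 CE

The flood layer sits at varve 1207 from the core base, so 2655 − 1207 = 1448 varves formed after it.
Excluding 12 false varves: 1448 − 12 = 1436.
The varve at the sediment surface is 1958 CE, so the flood layer dates to 1958 − 1436 = 522 CE.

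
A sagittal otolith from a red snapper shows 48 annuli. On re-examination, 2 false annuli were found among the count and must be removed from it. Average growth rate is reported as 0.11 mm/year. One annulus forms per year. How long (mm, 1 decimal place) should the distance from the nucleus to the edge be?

5.1 mm

Adjusted count: 48 − 2 = 46 annuli.
Length ≈ 0.11 × 46 = 5.1 mm.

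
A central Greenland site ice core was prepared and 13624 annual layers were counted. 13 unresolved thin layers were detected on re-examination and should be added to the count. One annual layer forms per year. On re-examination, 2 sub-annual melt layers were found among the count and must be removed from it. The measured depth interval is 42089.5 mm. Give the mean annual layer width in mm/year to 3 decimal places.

True annual layer count = 13624 − 2 + 13 = 13635.
Extension rate ≈ 42089.5 / 13635 = 3.087 mm/year.

3.087 mm/year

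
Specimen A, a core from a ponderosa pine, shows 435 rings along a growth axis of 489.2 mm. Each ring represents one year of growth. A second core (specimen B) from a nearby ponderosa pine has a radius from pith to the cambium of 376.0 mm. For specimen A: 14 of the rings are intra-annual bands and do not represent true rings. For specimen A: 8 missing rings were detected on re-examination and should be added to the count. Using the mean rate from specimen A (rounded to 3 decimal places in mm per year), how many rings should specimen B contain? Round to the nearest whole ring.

330 rings

Specimen A: adjusted count: 435 − 14 + 8 = 429 rings.
A: Mean rate = 489.2 mm / 429 years ≈ 1.140 mm/year.
For B, 376.0 / 1.140 = 329.82 years ≈ 330 rings.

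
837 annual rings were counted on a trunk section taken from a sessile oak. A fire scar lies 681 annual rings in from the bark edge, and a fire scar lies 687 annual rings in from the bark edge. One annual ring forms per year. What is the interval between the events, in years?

6 years

The two markers are separated by 687 − 681 = 6 annual rings.
That is 6 years at one annual ring per year.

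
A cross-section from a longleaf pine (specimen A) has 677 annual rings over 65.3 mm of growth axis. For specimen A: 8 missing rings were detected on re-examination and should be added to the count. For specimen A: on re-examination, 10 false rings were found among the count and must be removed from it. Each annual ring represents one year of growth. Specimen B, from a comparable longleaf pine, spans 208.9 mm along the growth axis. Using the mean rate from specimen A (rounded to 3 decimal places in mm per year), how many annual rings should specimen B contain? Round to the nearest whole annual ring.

Specimen A: true annual ring count = 677 − 10 + 8 = 675.
A: 65.3 mm over 675 years gives 65.3 / 675 ≈ 0.097 mm/yr.
Specimen B: 208.9 mm / 0.097 mm per year = 2153.61 years ≈ 2154 annual rings.

2154 annual rings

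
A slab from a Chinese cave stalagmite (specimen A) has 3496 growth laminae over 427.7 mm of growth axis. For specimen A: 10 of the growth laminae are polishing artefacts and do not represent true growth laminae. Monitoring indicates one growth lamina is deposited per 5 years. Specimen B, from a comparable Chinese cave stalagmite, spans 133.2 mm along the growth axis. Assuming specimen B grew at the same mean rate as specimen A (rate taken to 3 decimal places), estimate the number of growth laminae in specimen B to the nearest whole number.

1066 growth laminae

Specimen A: after corrections the count is 3496 − 10 = 3486 growth laminae.
Specimen A: 3486 growth laminae at 5 years each span 3486 × 5 = 17430 years.
A: Mean rate = 427.7 mm / 17430 years ≈ 0.025 mm/yr.
B spans 133.2 / 0.025 = 5328.00 years; at 5 years per growth lamina that is 5328.00 / 5 ≈ 1066 growth laminae.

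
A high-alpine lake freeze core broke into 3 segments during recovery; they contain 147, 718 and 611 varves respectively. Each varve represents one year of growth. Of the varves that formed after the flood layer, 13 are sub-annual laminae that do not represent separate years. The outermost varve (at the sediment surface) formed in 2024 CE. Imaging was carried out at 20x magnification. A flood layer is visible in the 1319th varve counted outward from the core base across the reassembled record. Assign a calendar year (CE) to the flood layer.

1880 CE

Total varves = 147 + 718 + 611 = 1476.
1476 − 1319 = 157 varves lie beyond the flood layer toward the sediment surface.
Excluding 13 false varves: 157 − 13 = 144.
The varve at the sediment surface is 2024 CE, so the flood layer dates to 2024 − 144 = 1880 CE.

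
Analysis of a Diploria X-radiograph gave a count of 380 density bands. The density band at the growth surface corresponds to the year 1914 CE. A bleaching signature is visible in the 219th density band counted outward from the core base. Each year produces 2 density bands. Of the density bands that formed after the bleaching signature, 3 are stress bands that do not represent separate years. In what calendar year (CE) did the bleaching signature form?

The bleaching signature sits at density band 219 from the core base, so 380 − 219 = 161 density bands formed after it.
161 − 3 false = 158 true density bands after the bleaching signature.
158 density bands at 2 per year is 158 / 2 = 79 years.
The density band at the growth surface is 1914 CE, so the bleaching signature dates to 1914 − 79 = 1835 CE.

1835 CE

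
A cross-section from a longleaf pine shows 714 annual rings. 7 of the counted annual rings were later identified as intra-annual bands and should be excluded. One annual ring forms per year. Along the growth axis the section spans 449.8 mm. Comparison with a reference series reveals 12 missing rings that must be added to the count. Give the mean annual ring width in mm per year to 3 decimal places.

0.626 mm per year

Adjusted count: 714 − 7 + 12 = 719 annual rings.
449.8 mm over 719 years gives 449.8 / 719 ≈ 0.626 mm per year.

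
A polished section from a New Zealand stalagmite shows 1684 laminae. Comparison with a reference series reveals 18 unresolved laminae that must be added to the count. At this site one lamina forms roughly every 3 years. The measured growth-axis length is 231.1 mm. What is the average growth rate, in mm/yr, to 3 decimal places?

Adjusted count: 1684 + 18 = 1702 laminae.
1702 laminae at 3 years each span 1702 × 3 = 5106 years.
Mean rate = 231.1 mm / 5106 years ≈ 0.045 mm/yr.

0.045 mm/yr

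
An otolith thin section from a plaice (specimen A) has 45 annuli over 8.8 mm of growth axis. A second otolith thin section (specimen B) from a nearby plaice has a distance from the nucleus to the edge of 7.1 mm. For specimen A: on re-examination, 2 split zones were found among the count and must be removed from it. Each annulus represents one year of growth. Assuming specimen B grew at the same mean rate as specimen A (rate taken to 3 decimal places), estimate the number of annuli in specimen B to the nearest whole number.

Specimen A: adjusted count: 45 − 2 = 43 annuli.
A: Extension rate ≈ 8.8 / 43 = 0.205 mm/year.
Specimen B: 7.1 mm / 0.205 mm per year = 34.63 years ≈ 35 annuli.

35 annuli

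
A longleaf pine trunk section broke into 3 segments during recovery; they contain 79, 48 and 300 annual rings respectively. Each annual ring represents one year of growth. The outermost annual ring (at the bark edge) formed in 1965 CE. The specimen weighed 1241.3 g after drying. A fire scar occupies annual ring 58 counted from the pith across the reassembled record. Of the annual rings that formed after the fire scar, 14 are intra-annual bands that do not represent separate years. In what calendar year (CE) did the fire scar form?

1610 CE

Total annual rings = 79 + 48 + 300 = 427.
427 − 58 = 369 annual rings lie beyond the fire scar toward the bark edge.
Removing the 14 false annual rings leaves 369 − 14 = 355 true annual rings beyond the fire scar.
Counting back 355 years from 1965 CE places the fire scar in 1965 − 355 = 1610 CE.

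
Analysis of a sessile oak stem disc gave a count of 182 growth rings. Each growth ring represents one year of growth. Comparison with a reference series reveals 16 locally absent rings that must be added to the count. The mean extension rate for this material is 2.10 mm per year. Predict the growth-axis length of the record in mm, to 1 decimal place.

After corrections the count is 182 + 16 = 198 growth rings.
Predicted length = 2.10 mm/year × 198 years = 415.8 mm.

415.8 mm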